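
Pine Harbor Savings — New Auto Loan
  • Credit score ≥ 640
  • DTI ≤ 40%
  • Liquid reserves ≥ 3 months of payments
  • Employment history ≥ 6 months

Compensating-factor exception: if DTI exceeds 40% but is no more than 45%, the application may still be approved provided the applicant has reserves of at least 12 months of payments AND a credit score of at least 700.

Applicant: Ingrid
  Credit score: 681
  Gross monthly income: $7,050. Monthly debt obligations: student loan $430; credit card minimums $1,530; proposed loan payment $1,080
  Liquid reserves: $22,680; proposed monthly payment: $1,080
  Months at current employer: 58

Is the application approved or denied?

Denied

Credit score 681 ≥ 640 (meets base)
Total debts = (430 + 1,530 + 1,080) = 3,040. DTI = 3,040/7,050 = 43.1% > 40% — standard DTI limit exceeded.
Reserves = 22,680/1,080 = 21.0 months ≥ 3
Employment 58 ≥ 6 months
DTI 43.1% is within the 40%–45% exception band; checking compensating factors.
Reserves 21.0 ≥ 12 months; credit score 681 < 700.
Override conditions not both satisfied; exception does not apply.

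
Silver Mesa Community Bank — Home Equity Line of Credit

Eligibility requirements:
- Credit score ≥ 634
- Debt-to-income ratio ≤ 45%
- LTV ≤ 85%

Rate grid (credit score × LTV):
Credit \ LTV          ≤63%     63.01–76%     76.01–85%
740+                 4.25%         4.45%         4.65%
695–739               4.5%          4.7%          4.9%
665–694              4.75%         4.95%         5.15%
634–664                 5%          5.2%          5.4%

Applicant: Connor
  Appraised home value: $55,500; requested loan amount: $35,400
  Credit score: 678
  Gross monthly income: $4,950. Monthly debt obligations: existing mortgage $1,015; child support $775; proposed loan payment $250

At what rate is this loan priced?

Credit score 678 ≥ 634; Total monthly debts = (1,015 + 775 + 250) = 2,040. DTI: 2,040 ÷ 4,950 = 41.2%, within the 45% cap
Loan-to-value = 35,400/55,500 = 63.8% — pass (85% max)
Row: 678 falls in 665–694. Column: 63.8% falls in 63.01–76%. Rate = 4.95%.

4.95%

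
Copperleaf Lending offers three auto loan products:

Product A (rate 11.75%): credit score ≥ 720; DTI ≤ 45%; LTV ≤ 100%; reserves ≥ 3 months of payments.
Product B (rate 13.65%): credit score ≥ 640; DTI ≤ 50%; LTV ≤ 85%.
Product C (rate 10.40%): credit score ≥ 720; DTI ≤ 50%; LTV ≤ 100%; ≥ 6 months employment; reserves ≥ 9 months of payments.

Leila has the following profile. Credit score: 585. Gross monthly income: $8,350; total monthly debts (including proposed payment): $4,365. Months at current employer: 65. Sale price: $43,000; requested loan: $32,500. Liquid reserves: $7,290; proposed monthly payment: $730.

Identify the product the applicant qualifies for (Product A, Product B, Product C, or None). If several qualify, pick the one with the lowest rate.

None

DTI = 4,365/8,350 = 52.3%.
LTV = 32,500/43,000 = 75.6%.
Reserves = 7,290/730 = 10.0 months.
Product A: score 585 < 720; DTI 52.3% > 45%; LTV 75.6% ≤ 100%; reserves 10.0 ≥ 3 mo → does not qualify.
Product B: score 585 < 640; DTI 52.3% > 50%; LTV 75.6% ≤ 85% → does not qualify.
Product C: score 585 < 720; DTI 52.3% > 50%; LTV 75.6% ≤ 100%; employment 65 ≥ 6 mo; reserves 10.0 ≥ 9 mo → does not qualify.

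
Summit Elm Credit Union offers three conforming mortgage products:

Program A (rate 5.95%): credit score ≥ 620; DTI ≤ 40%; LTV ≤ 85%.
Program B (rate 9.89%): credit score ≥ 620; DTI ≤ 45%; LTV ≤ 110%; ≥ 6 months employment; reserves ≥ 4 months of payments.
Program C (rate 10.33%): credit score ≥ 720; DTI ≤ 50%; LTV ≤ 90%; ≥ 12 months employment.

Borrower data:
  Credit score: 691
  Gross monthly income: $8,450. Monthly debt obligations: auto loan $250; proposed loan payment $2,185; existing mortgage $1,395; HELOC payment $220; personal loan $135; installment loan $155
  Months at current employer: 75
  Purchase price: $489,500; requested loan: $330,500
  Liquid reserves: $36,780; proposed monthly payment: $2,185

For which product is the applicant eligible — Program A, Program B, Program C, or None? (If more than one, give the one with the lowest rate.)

None

Total debts = (250 + 2,185 + 1,395 + 220 + 135 + 155) = 4,340; DTI = 4,340/8,450 = 51.4%.
LTV = 330,500/489,500 = 67.5%.
Reserves = 36,780/2,185 = 16.8 months.
Program A: score 691 ≥ 620; DTI 51.4% > 40%; LTV 67.5% ≤ 85% → does not qualify.
Program B: score 691 ≥ 620; DTI 51.4% > 45%; LTV 67.5% ≤ 110%; employment 75 ≥ 6 mo; reserves 16.8 ≥ 4 mo → does not qualify.
Program C: score 691 < 720; DTI 51.4% > 50%; LTV 67.5% ≤ 90%; employment 75 ≥ 12 mo → does not qualify.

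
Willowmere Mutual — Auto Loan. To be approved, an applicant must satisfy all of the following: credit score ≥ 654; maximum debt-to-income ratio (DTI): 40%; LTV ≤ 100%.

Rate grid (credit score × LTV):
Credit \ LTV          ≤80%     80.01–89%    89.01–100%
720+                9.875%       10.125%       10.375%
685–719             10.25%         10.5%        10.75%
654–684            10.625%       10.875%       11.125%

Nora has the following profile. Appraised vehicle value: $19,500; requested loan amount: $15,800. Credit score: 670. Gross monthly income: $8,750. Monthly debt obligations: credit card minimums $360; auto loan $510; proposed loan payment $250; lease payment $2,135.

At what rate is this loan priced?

10.875%

Credit score 670 ≥ 654; Total monthly debts = (360 + 510 + 250 + 2,135) = 3,255. Debt-to-income = 3,255/8,750 = 37.2% — meets 40% limit
Loan-to-value = 15,800/19,500 = 81% — pass (100% max)
Row: 670 falls in 654–684. Column: 81% falls in 80.01–89%. Rate = 10.875%.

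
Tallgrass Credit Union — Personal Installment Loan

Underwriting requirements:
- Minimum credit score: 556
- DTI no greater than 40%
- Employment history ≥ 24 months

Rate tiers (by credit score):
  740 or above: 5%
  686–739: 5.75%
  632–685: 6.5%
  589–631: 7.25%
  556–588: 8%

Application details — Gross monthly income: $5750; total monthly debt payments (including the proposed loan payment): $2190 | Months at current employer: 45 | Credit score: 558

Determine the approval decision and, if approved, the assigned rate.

Approved at 8%

Credit score 558 ≥ 556 (meets minimum)
DTI = 2,190/5,750 = 38.1% ≤ 40%
Employment 45 ≥ 24 months
All requirements met. Score 558 falls in the 556–588 tier → 8%.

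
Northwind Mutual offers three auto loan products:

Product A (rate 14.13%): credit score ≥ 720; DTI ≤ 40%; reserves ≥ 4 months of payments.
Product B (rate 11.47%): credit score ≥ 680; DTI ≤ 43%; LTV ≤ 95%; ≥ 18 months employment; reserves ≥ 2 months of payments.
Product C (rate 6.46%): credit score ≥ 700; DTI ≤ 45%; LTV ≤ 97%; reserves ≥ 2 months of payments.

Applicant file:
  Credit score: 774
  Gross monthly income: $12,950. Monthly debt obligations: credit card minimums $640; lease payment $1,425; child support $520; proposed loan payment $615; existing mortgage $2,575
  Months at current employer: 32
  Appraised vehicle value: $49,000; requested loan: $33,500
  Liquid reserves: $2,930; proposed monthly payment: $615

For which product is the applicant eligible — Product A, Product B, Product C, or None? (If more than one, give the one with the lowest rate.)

Total debts = (640 + 1,425 + 520 + 615 + 2,575) = 5,775; DTI = 5,775/12,950 = 44.6%.
LTV = 33,500/49,000 = 68.4%.
Reserves = 2,930/615 = 4.8 months.
Product A: score 774 ≥ 720; DTI 44.6% > 40%; reserves 4.8 ≥ 4 mo → does not qualify.
Product B: score 774 ≥ 680; DTI 44.6% > 43%; LTV 68.4% ≤ 95%; employment 32 ≥ 18 mo; reserves 4.8 ≥ 2 mo → does not qualify.
Product C: score 774 ≥ 700; DTI 44.6% ≤ 45%; LTV 68.4% ≤ 97%; reserves 4.8 ≥ 2 mo → qualifies.

Product C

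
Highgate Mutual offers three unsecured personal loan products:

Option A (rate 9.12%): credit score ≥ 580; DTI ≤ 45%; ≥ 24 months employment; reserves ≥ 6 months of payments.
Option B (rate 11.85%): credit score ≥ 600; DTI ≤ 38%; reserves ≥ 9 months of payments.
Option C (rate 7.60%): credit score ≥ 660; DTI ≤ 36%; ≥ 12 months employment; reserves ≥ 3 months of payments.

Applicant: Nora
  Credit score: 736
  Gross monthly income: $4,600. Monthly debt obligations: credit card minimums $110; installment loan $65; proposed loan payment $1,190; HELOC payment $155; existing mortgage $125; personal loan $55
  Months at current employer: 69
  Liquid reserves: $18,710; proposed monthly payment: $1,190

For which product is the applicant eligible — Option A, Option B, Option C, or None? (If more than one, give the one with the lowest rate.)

Option A

Total debts = (110 + 65 + 1,190 + 155 + 125 + 55) = 1,700; DTI = 1,700/4,600 = 37%.
Reserves = 18,710/1,190 = 15.7 months.
Option A: score 736 ≥ 580; DTI 37% ≤ 45%; employment 69 ≥ 24 mo; reserves 15.7 ≥ 6 mo → qualifies.
Option B: score 736 ≥ 600; DTI 37% ≤ 38%; reserves 15.7 ≥ 9 mo → qualifies.
Option C: score 736 ≥ 660; DTI 37% > 36%; employment 69 ≥ 12 mo; reserves 15.7 ≥ 3 mo → does not qualify.
Qualifying: Option A, Option B. Lowest rate is 9.12% → Option A.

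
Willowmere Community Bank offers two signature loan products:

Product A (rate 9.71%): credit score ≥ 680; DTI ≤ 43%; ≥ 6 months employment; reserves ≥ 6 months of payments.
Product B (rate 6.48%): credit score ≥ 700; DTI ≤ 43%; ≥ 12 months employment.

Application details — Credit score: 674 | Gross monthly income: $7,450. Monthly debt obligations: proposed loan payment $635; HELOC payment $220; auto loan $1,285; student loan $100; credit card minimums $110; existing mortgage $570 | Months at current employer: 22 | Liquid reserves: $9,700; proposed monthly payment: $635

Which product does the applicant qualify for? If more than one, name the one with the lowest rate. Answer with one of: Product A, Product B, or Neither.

Neither

Total debts = (635 + 220 + 1,285 + 100 + 110 + 570) = 2,920; DTI = 2,920/7,450 = 39.2%.
Reserves = 9,700/635 = 15.3 months.
Product A: score 674 < 680; DTI 39.2% ≤ 43%; employment 22 ≥ 6 mo; reserves 15.3 ≥ 6 mo → does not qualify.
Product B: score 674 < 700; DTI 39.2% ≤ 43%; employment 22 ≥ 12 mo → does not qualify.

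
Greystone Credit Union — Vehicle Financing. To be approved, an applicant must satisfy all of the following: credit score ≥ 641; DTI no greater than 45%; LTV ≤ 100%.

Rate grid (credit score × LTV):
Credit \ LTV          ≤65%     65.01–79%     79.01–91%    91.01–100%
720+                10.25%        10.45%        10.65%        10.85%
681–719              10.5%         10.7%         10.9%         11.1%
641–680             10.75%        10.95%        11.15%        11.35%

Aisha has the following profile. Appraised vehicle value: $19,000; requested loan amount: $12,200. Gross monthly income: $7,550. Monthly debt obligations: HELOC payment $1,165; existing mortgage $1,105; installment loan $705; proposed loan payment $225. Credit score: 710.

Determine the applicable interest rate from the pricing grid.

Credit score 710 ≥ 641; Total monthly debts = (1,165 + 1,105 + 705 + 225) = 3,200. DTI: 3,200 ÷ 7,550 = 42.4%, within the 45% cap
Loan-to-value = 12,200/19,000 = 64.2% — pass (100% max)
Row: 710 falls in 681–719. Column: 64.2% falls in ≤65%. Rate = 10.5%.

10.5%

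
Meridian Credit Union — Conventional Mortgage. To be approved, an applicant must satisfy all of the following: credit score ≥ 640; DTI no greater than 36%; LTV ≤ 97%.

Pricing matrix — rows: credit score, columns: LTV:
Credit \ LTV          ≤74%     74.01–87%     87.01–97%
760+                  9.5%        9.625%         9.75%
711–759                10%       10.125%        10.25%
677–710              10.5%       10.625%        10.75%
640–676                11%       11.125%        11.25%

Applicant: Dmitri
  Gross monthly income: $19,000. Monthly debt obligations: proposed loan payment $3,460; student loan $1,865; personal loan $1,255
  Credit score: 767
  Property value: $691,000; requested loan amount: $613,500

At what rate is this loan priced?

9.75%

Credit score 767 ≥ 640; Total monthly debts = (3,460 + 1,865 + 1,255) = 6,580. Debt-to-income = 6,580/19,000 = 34.6% — meets 36% limit
LTV: 613,500 ÷ 691,000 = 88.8%, within 97% cap
Score 767 is in the 760+ band; LTV 88.8% is in the 87.01–97% band → 9.75%.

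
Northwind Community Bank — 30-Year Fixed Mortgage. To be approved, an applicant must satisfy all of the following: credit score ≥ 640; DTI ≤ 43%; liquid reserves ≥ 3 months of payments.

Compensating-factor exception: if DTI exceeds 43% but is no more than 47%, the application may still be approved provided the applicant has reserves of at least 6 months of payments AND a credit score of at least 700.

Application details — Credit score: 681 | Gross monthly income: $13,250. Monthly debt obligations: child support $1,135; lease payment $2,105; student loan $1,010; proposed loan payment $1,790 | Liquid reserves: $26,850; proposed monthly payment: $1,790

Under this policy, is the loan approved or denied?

Denied

Credit score 681 ≥ 640 (meets base)
Total debts = (1,135 + 2,105 + 1,010 + 1,790) = 6,040. DTI = 6,040/13,250 = 45.6% > 43% — standard DTI limit exceeded.
Reserves: 26,850 ÷ 1,790 = 15.0 months (meets 3-month minimum)
45.6% falls in the override range (43%–47%), so the compensating-factor test applies.
Override check — reserves: 15.0 mo (ok); score: 681 (below 700).
Override conditions not both satisfied; exception does not apply.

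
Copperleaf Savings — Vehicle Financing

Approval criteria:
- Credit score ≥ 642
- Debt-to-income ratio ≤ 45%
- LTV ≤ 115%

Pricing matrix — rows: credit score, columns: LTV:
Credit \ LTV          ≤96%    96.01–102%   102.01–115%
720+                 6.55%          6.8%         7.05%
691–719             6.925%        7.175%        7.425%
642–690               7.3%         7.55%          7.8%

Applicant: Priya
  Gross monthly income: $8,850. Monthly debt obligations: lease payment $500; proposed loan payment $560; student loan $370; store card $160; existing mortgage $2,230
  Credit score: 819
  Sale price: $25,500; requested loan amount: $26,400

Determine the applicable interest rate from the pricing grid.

Credit score 819 ≥ 642; Total monthly debts = (500 + 560 + 370 + 160 + 2,230) = 3,820. DTI = 3,820/8,850 = 43.2% ≤ 45%
LTV = 26,400/25,500 = 103.5% ≤ 115%
Row: 819 falls in 720+. Column: 103.5% falls in 102.01–115%. Rate = 7.05%.

7.05%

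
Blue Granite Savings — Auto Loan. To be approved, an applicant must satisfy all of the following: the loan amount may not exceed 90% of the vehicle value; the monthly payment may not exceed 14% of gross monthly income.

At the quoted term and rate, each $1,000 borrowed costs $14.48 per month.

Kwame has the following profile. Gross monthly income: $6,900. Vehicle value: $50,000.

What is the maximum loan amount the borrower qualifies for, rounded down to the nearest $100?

Payment cap: 14% × $6,900 = $966/month.
At $14.48 per $1,000, that supports 966/14.48 × 1,000 ≈ $66,712 → $66,700.
LTV cap: 90% × $50,000 = $45,000 → $45,000.
Binding constraint: loan-to-value.

$45,000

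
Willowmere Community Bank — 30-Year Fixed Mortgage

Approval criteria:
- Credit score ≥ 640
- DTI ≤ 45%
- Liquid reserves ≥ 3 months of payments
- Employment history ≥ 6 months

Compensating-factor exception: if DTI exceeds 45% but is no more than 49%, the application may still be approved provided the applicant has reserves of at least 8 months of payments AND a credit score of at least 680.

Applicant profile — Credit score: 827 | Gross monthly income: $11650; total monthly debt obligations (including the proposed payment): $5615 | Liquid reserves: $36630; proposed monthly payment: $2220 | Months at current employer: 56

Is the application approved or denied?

Credit score 827 ≥ 640 (meets base)
DTI = 5,615/11,650 = 48.2% > 45% — standard DTI limit exceeded.
Liquid reserves cover 36,630/2,220 = 16.5 months — ≥ 3 required
Employment 56 ≥ 6 months
DTI 48.2% is within the 45%–49% exception band; checking compensating factors.
Reserves 16.5 ≥ 8 months; credit score 827 ≥ 680.
Both override conditions satisfied; DTI exception granted.

Approved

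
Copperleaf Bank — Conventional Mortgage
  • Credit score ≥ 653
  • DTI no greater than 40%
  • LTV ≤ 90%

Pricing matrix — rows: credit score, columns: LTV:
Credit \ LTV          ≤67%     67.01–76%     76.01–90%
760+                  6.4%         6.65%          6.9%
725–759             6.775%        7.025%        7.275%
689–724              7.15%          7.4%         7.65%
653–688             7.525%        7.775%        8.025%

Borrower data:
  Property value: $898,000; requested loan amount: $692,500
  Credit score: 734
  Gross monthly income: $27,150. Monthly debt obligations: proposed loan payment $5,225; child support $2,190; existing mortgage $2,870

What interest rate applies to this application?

Credit score 734 ≥ 653; Total monthly debts = (5,225 + 2,190 + 2,870) = 10,285. DTI = 10,285/27,150 = 37.9% ≤ 40%
LTV: 692,500 ÷ 898,000 = 77.1%, within 90% cap
Row: 734 falls in 725–759. Column: 77.1% falls in 76.01–90%. Rate = 7.275%.

7.275%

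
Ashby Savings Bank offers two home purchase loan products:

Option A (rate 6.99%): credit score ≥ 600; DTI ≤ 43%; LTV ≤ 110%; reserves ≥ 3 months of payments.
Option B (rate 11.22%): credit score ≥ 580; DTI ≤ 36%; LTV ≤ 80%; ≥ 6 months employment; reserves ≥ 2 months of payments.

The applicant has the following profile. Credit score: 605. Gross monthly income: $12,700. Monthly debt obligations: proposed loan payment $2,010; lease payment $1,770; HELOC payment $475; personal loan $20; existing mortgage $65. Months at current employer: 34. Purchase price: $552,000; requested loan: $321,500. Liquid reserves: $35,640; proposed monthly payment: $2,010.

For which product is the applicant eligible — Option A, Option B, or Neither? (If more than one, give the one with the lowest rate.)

Option A

Total debts = (2,010 + 1,770 + 475 + 20 + 65) = 4,340; DTI = 4,340/12,700 = 34.2%.
LTV = 321,500/552,000 = 58.2%.
Reserves = 35,640/2,010 = 17.7 months.
Option A: score 605 ≥ 600; DTI 34.2% ≤ 43%; LTV 58.2% ≤ 110%; reserves 17.7 ≥ 3 mo → qualifies.
Option B: score 605 ≥ 580; DTI 34.2% ≤ 36%; LTV 58.2% ≤ 80%; employment 34 ≥ 6 mo; reserves 17.7 ≥ 2 mo → qualifies.
Qualifying: Option A, Option B. Lowest rate is 6.99% → Option A.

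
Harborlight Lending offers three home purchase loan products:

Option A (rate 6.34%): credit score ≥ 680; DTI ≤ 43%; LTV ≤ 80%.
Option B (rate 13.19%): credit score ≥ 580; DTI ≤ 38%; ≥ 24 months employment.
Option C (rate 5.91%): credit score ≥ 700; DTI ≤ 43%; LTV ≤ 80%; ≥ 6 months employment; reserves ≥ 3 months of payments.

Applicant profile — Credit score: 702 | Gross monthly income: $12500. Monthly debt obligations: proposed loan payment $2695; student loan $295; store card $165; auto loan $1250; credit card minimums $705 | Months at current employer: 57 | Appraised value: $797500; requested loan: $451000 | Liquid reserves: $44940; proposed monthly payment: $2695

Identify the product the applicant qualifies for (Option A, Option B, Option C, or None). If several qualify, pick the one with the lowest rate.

Total debts = (2,695 + 295 + 165 + 1,250 + 705) = 5,110; DTI = 5,110/12,500 = 40.9%.
LTV = 451,000/797,500 = 56.6%.
Reserves = 44,940/2,695 = 16.7 months.
Option A: score 702 ≥ 680; DTI 40.9% ≤ 43%; LTV 56.6% ≤ 80% → qualifies.
Option B: score 702 ≥ 580; DTI 40.9% > 38%; employment 57 ≥ 24 mo → does not qualify.
Option C: score 702 ≥ 700; DTI 40.9% ≤ 43%; LTV 56.6% ≤ 80%; employment 57 ≥ 6 mo; reserves 16.7 ≥ 3 mo → qualifies.
Qualifying: Option A, Option C. Lowest rate is 5.91% → Option C.

Option C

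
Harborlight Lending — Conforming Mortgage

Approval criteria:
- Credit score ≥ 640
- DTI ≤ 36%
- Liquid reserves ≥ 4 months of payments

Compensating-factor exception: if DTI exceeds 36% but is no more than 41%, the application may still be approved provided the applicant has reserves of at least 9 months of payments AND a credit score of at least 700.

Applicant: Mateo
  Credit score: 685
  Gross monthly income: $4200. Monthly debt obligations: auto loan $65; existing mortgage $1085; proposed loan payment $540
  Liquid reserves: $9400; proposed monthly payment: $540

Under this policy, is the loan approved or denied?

Denied

Credit score 685 ≥ 640 (meets base)
Total debts = (65 + 1,085 + 540) = 1,690. DTI: 1,690 ÷ 4,200 = 40.2%, over the 36% base limit.
Liquid reserves cover 9,400/540 = 17.4 months — ≥ 4 required
40.2% falls in the override range (36%–41%), so the compensating-factor test applies.
Override check — reserves: 17.4 mo (ok); score: 685 (below 700).
Compensating-factor requirement not fully met.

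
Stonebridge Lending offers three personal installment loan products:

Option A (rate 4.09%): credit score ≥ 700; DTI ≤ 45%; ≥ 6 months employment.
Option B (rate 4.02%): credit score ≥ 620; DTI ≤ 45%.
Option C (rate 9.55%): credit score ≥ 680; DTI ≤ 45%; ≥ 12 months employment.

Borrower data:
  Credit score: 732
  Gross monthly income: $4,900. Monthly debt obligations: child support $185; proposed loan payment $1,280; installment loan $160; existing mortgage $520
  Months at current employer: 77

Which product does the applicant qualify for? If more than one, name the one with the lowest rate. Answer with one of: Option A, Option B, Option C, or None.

Option B

Total debts = (185 + 1,280 + 160 + 520) = 2,145; DTI = 2,145/4,900 = 43.8%.
Option A: score 732 ≥ 700; DTI 43.8% ≤ 45%; employment 77 ≥ 6 mo → qualifies.
Option B: score 732 ≥ 620; DTI 43.8% ≤ 45% → qualifies.
Option C: score 732 ≥ 680; DTI 43.8% ≤ 45%; employment 77 ≥ 12 mo → qualifies.
Qualifying: Option A, Option B, Option C. Lowest rate is 4.02% → Option B.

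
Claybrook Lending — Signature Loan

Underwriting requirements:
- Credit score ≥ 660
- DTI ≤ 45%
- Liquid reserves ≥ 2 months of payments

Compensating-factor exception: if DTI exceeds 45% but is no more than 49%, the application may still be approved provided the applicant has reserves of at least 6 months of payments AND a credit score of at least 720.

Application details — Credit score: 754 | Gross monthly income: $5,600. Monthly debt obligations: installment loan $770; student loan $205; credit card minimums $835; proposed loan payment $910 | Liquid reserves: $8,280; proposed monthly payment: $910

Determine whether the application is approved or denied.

Credit score 754 ≥ 660 (meets base)
Total debts = (770 + 205 + 835 + 910) = 2,720. DTI = 2,720/5,600 = 48.6% > 45% — standard DTI limit exceeded.
Liquid reserves cover 8,280/910 = 9.1 months — ≥ 2 required
DTI 48.6% is within the 45%–49% exception band; checking compensating factors.
Reserves 9.1 ≥ 6 months; credit score 754 ≥ 720.
Both compensating conditions met → exception applies.

Approved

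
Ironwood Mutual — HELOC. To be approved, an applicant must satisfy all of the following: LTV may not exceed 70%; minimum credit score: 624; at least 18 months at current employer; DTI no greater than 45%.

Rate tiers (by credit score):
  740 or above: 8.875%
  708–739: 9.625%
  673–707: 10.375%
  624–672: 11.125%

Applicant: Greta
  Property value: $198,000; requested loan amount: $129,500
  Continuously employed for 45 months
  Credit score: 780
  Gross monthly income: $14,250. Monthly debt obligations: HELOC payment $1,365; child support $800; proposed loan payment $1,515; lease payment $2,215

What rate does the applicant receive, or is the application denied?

Approved at 8.875%

Credit score 780 ≥ 624 (meets minimum)
Employment 45 ≥ 18 months
LTV: 129,500 ÷ 198,000 = 65.4%, within 70% cap
Total monthly debts = (1,365 + 800 + 1,515 + 2,215) = 5,895. Debt-to-income = 5,895/14,250 = 41.4% — meets 45% limit
All requirements met. Score 780 falls in the 740 or above tier → 8.875%.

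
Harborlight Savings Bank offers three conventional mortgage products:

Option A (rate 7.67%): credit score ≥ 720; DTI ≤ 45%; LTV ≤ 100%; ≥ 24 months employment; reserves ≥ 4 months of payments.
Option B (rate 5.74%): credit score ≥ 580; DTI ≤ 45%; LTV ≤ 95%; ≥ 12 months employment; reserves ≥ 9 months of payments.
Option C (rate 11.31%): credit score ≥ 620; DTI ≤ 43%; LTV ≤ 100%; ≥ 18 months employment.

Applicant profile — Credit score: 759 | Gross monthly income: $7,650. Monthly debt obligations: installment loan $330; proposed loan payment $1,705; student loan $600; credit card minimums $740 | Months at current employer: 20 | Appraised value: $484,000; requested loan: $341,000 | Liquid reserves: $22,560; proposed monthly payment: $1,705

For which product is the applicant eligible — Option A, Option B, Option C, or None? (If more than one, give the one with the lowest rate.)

Total debts = (330 + 1,705 + 600 + 740) = 3,375; DTI = 3,375/7,650 = 44.1%.
LTV = 341,000/484,000 = 70.5%.
Reserves = 22,560/1,705 = 13.2 months.
Option A: score 759 ≥ 720; DTI 44.1% ≤ 45%; LTV 70.5% ≤ 100%; employment 20 < 24 mo; reserves 13.2 ≥ 4 mo → does not qualify.
Option B: score 759 ≥ 580; DTI 44.1% ≤ 45%; LTV 70.5% ≤ 95%; employment 20 ≥ 12 mo; reserves 13.2 ≥ 9 mo → qualifies.
Option C: score 759 ≥ 620; DTI 44.1% > 43%; LTV 70.5% ≤ 100%; employment 20 ≥ 18 mo → does not qualify.

Option B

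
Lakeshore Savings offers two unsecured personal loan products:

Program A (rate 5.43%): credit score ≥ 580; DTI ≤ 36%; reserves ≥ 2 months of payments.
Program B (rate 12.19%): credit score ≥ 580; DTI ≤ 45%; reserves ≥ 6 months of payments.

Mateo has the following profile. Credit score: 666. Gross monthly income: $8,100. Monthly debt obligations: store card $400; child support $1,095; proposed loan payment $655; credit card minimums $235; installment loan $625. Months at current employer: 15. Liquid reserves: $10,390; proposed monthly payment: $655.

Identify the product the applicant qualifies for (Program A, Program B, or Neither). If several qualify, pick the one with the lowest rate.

Program B

Total debts = (400 + 1,095 + 655 + 235 + 625) = 3,010; DTI = 3,010/8,100 = 37.2%.
Reserves = 10,390/655 = 15.9 months.
Program A: score 666 ≥ 580; DTI 37.2% > 36%; reserves 15.9 ≥ 2 mo → does not qualify.
Program B: score 666 ≥ 580; DTI 37.2% ≤ 45%; reserves 15.9 ≥ 6 mo → qualifies.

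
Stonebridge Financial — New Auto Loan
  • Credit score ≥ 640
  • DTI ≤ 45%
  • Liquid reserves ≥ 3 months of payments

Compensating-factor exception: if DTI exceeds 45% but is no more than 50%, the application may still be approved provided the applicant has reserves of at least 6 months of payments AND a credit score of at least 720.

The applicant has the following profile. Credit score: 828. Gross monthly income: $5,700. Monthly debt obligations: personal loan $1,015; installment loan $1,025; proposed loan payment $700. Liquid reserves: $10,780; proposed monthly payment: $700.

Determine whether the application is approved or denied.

Credit score 828 ≥ 640 (meets base)
Total debts = (1,015 + 1,025 + 700) = 2,740. DTI = 2,740/5,700 = 48.1% > 45% — standard DTI limit exceeded.
Reserves: 10,780 ÷ 700 = 15.4 months (meets 3-month minimum)
48.1% falls in the override range (45%–50%), so the compensating-factor test applies.
Reserves 15.4 ≥ 6 months; credit score 828 ≥ 720.
Both compensating conditions met → exception applies.

Approved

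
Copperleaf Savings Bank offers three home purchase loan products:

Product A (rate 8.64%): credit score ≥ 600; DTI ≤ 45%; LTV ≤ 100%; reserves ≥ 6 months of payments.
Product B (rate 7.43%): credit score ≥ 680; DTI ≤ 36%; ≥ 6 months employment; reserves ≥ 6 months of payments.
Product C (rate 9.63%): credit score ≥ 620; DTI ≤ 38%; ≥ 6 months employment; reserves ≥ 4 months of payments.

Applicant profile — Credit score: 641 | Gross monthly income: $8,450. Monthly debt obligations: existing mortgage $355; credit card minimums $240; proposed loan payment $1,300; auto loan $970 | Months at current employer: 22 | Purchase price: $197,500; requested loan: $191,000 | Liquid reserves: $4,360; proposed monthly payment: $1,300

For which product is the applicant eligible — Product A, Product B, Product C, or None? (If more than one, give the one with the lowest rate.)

Total debts = (355 + 240 + 1,300 + 970) = 2,865; DTI = 2,865/8,450 = 33.9%.
LTV = 191,000/197,500 = 96.7%.
Reserves = 4,360/1,300 = 3.4 months.
Product A: score 641 ≥ 600; DTI 33.9% ≤ 45%; LTV 96.7% ≤ 100%; reserves 3.4 < 6 mo → does not qualify.
Product B: score 641 < 680; DTI 33.9% ≤ 36%; employment 22 ≥ 6 mo; reserves 3.4 < 6 mo → does not qualify.
Product C: score 641 ≥ 620; DTI 33.9% ≤ 38%; employment 22 ≥ 6 mo; reserves 3.4 < 4 mo → does not qualify.

None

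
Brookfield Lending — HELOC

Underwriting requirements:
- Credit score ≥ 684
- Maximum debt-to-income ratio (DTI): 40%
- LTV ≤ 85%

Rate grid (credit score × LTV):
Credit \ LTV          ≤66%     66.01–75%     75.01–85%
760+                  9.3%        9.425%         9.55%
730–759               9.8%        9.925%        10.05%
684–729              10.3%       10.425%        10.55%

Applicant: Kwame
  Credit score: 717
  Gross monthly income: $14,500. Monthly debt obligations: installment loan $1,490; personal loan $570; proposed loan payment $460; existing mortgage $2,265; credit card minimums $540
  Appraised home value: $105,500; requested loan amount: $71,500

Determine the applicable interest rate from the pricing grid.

Credit score 717 ≥ 684; Total monthly debts = (1,490 + 570 + 460 + 2,265 + 540) = 5,325. DTI: 5,325 ÷ 14,500 = 36.7%, within the 40% cap
LTV: 71,500 ÷ 105,500 = 67.8%, within 85% cap
Row: 717 falls in 684–729. Column: 67.8% falls in 66.01–75%. Rate = 10.425%.

10.425%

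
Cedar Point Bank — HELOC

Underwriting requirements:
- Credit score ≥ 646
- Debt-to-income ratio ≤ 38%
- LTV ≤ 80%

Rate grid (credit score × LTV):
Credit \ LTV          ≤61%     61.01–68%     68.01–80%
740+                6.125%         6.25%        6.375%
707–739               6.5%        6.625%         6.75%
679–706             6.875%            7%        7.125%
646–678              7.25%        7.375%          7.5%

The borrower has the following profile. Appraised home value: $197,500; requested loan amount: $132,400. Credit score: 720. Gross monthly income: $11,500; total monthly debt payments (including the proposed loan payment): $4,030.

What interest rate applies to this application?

Credit score 720 ≥ 646; Debt-to-income = 4,030/11,500 = 35% — meets 38% limit
LTV: 132,400 ÷ 197,500 = 67%, within 80% cap
Row: 720 falls in 707–739. Column: 67% falls in 61.01–68%. Rate = 6.625%.

6.625%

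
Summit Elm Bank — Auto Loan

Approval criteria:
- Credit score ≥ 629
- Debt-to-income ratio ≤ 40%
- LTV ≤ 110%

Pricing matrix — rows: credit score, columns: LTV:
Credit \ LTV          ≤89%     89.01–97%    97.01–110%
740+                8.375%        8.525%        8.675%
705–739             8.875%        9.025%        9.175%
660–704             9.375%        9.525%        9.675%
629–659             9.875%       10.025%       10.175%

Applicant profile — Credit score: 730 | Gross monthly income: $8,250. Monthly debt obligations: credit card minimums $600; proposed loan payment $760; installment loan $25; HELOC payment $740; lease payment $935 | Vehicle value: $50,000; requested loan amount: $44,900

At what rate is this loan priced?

9.025%

Credit score 730 ≥ 629; Total monthly debts = (600 + 760 + 25 + 740 + 935) = 3,060. DTI = 3,060/8,250 = 37.1% ≤ 40%
LTV: 44,900 ÷ 50,000 = 89.8%, within 110% cap
Credit 730 → row 705–739; LTV 89.8% → column 89.01–97%. Grid cell → 9.025%.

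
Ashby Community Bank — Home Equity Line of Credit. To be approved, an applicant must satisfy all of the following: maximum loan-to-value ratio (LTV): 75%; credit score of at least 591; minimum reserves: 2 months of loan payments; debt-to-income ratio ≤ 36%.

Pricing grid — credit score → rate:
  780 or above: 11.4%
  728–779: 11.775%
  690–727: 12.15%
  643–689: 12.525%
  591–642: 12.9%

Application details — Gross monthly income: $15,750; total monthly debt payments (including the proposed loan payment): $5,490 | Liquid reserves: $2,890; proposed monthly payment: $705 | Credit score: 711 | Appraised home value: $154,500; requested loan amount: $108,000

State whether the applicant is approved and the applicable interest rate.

Approved at 12.15%

Credit score 711 ≥ 591 (meets minimum)
DTI: 5,490 ÷ 15,750 = 34.9%, within the 36% cap
Loan-to-value = 108,000/154,500 = 69.9% — pass (75% max)
Reserves = 2,890/705 = 4.1 months ≥ 2
All requirements met. Score 711 falls in the 690–727 tier → 12.15%.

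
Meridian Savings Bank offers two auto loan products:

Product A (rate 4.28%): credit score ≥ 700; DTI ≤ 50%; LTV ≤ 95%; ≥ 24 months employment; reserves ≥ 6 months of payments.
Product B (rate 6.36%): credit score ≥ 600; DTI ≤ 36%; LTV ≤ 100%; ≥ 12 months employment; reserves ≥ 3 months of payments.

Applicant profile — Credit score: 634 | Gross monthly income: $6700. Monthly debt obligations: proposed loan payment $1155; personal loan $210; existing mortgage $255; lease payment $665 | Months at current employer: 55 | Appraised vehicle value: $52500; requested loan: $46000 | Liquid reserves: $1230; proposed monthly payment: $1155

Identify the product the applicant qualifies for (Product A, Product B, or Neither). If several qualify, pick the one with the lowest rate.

Total debts = (1,155 + 210 + 255 + 665) = 2,285; DTI = 2,285/6,700 = 34.1%.
LTV = 46,000/52,500 = 87.6%.
Reserves = 1,230/1,155 = 1.1 months.
Product A: score 634 < 700; DTI 34.1% ≤ 50%; LTV 87.6% ≤ 95%; employment 55 ≥ 24 mo; reserves 1.1 < 6 mo → does not qualify.
Product B: score 634 ≥ 600; DTI 34.1% ≤ 36%; LTV 87.6% ≤ 100%; employment 55 ≥ 12 mo; reserves 1.1 < 3 mo → does not qualify.

Neither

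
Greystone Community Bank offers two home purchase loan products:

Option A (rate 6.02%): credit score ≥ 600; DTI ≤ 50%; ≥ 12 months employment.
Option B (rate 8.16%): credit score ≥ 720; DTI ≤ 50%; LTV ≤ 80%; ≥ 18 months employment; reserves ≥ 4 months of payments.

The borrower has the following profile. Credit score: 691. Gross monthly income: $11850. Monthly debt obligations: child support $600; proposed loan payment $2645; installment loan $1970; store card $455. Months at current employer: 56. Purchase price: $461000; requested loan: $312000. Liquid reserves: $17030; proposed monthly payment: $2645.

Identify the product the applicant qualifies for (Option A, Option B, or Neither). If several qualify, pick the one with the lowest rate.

Total debts = (600 + 2,645 + 1,970 + 455) = 5,670; DTI = 5,670/11,850 = 47.8%.
LTV = 312,000/461,000 = 67.7%.
Reserves = 17,030/2,645 = 6.4 months.
Option A: score 691 ≥ 600; DTI 47.8% ≤ 50%; employment 56 ≥ 12 mo → qualifies.
Option B: score 691 < 720; DTI 47.8% ≤ 50%; LTV 67.7% ≤ 80%; employment 56 ≥ 18 mo; reserves 6.4 ≥ 4 mo → does not qualify.

Option A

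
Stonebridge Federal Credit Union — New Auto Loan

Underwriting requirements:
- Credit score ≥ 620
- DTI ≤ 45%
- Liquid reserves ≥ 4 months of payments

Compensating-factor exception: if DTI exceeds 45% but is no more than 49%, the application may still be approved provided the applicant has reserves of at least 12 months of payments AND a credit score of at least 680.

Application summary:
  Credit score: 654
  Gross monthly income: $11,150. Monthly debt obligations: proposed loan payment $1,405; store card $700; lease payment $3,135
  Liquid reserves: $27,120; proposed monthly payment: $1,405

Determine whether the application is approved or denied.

Denied

Credit score 654 ≥ 620 (meets base)
Total debts = (1,405 + 700 + 3,135) = 5,240. DTI = 5,240/11,150 = 47% > 45% — standard DTI limit exceeded.
Liquid reserves cover 27,120/1,405 = 19.3 months — ≥ 4 required
47% falls in the override range (45%–49%), so the compensating-factor test applies.
Override check — reserves: 19.3 mo (ok); score: 654 (below 680).
Compensating-factor requirement not fully met.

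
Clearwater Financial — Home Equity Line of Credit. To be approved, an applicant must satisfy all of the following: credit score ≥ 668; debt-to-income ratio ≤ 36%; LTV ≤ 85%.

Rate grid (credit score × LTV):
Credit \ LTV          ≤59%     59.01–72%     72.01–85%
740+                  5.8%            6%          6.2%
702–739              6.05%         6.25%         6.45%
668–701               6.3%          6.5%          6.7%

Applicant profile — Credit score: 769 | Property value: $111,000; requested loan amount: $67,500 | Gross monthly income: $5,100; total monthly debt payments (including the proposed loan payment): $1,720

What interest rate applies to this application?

6%

Credit score 769 ≥ 668; DTI: 1,720 ÷ 5,100 = 33.7%, within the 36% cap
Loan-to-value = 67,500/111,000 = 60.8% — pass (85% max)
Credit 769 → row 740+; LTV 60.8% → column 59.01–72%. Grid cell → 6%.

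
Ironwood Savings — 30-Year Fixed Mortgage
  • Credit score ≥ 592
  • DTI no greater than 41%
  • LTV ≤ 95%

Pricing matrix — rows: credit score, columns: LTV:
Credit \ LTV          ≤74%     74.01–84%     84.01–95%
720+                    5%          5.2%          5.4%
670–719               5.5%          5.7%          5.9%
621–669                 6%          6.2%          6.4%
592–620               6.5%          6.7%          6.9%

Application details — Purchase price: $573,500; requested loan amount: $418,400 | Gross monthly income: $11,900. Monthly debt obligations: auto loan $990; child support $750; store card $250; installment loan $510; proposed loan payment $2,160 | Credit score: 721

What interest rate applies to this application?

5%

Credit score 721 ≥ 592; Total monthly debts = (990 + 750 + 250 + 510 + 2,160) = 4,660. Debt-to-income = 4,660/11,900 = 39.2% — meets 41% limit
LTV: 418,400 ÷ 573,500 = 73%, within 95% cap
Row: 721 falls in 720+. Column: 73% falls in ≤74%. Rate = 5%.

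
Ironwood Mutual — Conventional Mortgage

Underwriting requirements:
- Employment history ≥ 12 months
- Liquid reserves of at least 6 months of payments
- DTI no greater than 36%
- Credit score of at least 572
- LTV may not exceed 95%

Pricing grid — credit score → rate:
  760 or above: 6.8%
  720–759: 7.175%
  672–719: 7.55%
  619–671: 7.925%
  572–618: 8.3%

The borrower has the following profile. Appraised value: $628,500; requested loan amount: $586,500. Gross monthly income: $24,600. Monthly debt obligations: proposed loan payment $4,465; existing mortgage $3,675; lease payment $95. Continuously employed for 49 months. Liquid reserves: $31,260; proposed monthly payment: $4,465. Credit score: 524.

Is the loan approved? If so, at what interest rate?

Credit score 524 < 572 (below minimum)
Employment 49 ≥ 12 months
Loan-to-value = 586,500/628,500 = 93.3% — pass (95% max)
Total monthly debts = (4,465 + 3,675 + 95) = 8,235. Debt-to-income = 8,235/24,600 = 33.5% — meets 36% limit
Reserves = 31,260/4,465 = 7.0 months ≥ 6
Not all requirements met → denied.

Denied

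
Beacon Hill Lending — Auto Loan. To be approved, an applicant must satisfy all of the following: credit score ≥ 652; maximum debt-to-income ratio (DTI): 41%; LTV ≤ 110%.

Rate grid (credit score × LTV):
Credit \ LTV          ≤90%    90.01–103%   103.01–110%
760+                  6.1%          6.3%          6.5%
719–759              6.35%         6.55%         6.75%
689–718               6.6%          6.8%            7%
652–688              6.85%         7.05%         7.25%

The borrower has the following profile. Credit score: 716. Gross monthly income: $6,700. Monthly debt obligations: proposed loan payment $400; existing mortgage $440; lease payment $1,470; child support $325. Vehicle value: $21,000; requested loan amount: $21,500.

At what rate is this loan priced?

6.8%

Credit score 716 ≥ 652; Total monthly debts = (400 + 440 + 1,470 + 325) = 2,635. Debt-to-income = 2,635/6,700 = 39.3% — meets 41% limit
Loan-to-value = 21,500/21,000 = 102.4% — pass (110% max)
Score 716 is in the 689–718 band; LTV 102.4% is in the 90.01–103% band → 6.8%.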